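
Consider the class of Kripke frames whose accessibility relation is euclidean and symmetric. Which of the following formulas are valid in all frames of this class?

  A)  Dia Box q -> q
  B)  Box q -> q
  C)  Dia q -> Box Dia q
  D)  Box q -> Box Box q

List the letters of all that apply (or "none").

A symmetric euclidean relation is transitive (uRv and vRw give vRu by symmetry, then uRw by the euclidean condition, applied at v).
(A) the dual of axiom B: valid iff R is symmetric. Every such R is symmetric — valid.
(B) axiom T: valid iff R is reflexive. Such an R need not be reflexive — not valid.
(C) Dia q -> Box Dia q is axiom 5; it is valid on a frame exactly when R is euclidean. Every such R is euclidean, so valid.
(D) axiom 4: valid iff R is transitive. Every such R is transitive — valid.

A, C, D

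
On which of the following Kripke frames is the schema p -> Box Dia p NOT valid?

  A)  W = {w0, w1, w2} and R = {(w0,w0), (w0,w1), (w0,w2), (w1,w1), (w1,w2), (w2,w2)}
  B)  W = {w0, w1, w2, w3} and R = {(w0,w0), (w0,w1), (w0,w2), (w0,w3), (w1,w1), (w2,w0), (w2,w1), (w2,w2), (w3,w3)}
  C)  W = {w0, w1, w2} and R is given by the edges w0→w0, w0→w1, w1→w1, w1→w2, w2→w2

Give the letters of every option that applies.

The schema p -> Box Dia p is axiom B; it is valid on a frame iff R is symmetric.
(A) R is not symmetric (w0 R w1 but not w1 R w0), so the schema fails here.
(B) R is not symmetric (w0 R w1 but not w1 R w0), so the schema fails here.
(C) R is not symmetric (w0 R w1 but not w1 R w0), so the schema fails here.

A, B, C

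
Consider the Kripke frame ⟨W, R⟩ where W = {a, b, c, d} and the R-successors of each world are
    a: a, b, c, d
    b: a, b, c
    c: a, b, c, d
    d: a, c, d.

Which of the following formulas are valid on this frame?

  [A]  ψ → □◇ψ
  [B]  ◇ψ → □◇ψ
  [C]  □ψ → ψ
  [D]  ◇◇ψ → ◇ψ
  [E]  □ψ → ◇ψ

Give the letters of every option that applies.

R is reflexive: each world relates to itself.
R is symmetric: every R-edge is matched by its reverse.
R is not transitive: b R a and a R d but not b R d.
R is not euclidean: a R b and a R d but not b R d.
R is serial: every world has an R-successor.
(A) ψ → □◇ψ is axiom B; it is valid on a frame exactly when R is symmetric. R is symmetric, so valid.
(B) axiom 5: valid iff R is euclidean. R is not euclidean — not valid.
(C) □ψ → ψ (axiom T) characterises the reflexive frames. R is reflexive — valid.
(D) the dual of axiom 4: valid iff R is transitive. R is not transitive — not valid.
(E) □ψ → ◇ψ is axiom D, which corresponds to seriality. R is serial — valid.

A, C, E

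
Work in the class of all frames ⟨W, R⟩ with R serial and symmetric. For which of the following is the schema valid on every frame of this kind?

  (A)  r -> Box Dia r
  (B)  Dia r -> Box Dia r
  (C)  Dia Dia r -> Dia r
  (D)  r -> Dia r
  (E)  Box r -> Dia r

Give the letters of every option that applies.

(A) r -> Box Dia r (axiom B) characterises the symmetric frames. Every such R is symmetric — valid.
(B) axiom 5: valid iff R is euclidean. Such an R need not be euclidean — not valid.
(C) Dia Dia r -> Dia r is the dual of axiom 4, which corresponds to transitivity. Such an R need not be transitive — not valid.
(D) r -> Dia r is the dual of axiom T; it is valid on a frame exactly when R is reflexive. Such an R need not be reflexive, so not valid.
(E) Box r -> Dia r is axiom D, which corresponds to seriality. Every such R is serial — valid.

A, E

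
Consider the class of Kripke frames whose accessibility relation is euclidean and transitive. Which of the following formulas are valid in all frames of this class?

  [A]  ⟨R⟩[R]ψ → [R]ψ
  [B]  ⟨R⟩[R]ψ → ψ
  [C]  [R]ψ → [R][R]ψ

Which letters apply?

(A) ⟨R⟩[R]ψ → [R]ψ (the dual of axiom 5) characterises the euclidean frames. Every such R is euclidean — valid.
(B) ⟨R⟩[R]ψ → ψ (the dual of axiom B) characterises the symmetric frames. Such an R need not be symmetric — not valid.
(C) [R]ψ → [R][R]ψ is axiom 4; it is valid on a frame exactly when R is transitive. Every such R is transitive, so valid.

A, C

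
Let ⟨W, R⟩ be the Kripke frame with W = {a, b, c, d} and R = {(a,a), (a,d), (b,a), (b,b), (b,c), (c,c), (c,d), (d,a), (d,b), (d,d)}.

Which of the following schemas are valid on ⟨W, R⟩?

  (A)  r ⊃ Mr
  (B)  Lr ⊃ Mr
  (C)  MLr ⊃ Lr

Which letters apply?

A, B

R is reflexive: each world relates to itself.
R is not euclidean: b R a and b R b but not a R b.
R is serial: every world has an R-successor.
(A) r ⊃ Mr (the dual of axiom T) characterises the reflexive frames. R is reflexive — valid.
(B) Lr ⊃ Mr is axiom D, which corresponds to seriality. R is serial — valid.
(C) MLr ⊃ Lr is the dual of axiom 5, which corresponds to the euclidean property. R is not euclidean — not valid.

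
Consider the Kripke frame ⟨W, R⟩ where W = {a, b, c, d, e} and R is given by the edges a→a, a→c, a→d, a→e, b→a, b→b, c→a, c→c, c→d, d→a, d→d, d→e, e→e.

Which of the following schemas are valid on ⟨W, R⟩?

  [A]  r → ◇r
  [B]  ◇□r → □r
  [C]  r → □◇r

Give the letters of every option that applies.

R is reflexive: each world relates to itself.
R is not symmetric: a R e but not e R a.
R is not euclidean: a R c and a R e but not c R e.
(A) r → ◇r (the dual of axiom T) characterises the reflexive frames. R is reflexive — valid.
(B) ◇□r → □r is the dual of axiom 5; it is valid on a frame exactly when R is euclidean. R is not euclidean, so not valid.
(C) r → □◇r is axiom B; it is valid on a frame exactly when R is symmetric. R is not symmetric, so not valid.

A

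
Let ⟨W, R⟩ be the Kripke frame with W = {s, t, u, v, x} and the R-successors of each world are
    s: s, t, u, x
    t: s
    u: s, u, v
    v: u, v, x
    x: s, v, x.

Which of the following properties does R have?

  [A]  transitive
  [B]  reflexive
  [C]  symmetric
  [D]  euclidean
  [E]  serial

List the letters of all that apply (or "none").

(A) not transitive: s R u and u R v but not s R v.
(B) not reflexive: not t R t.
(C) symmetric: every R-edge is matched by its reverse.
(D) not euclidean: s R t and s R u but not t R u.
(E) serial: every world has an R-successor.

C, E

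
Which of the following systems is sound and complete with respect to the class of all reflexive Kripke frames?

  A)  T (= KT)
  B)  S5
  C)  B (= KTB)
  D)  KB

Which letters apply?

(A) T (= KT) is determined by exactly this class.
(B) S5 is determined by the class of reflexive, symmetric, and transitive frames.
(C) B (= KTB) is determined by the class of reflexive and symmetric frames.
(D) KB is determined by the class of symmetric frames.

A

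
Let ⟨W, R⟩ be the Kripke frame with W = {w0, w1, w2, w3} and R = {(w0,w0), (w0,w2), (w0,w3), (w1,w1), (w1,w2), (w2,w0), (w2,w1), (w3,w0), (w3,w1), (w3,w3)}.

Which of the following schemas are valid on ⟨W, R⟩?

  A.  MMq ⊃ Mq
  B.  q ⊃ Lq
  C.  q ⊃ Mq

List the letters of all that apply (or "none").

R is not reflexive: not w2 R w2.
R is not transitive: w0 R w2 and w2 R w1 but not w0 R w1.
R is not a subset of the identity: w0 R w2 with w0 ≠ w2.
(A) MMq ⊃ Mq is the dual of axiom 4, which corresponds to transitivity. R is not transitive — not valid.
(B) q ⊃ Lq (equivalent to ◇p→p) corresponds to R being a subset of the identity. Here R ⊄ identity, so not valid.
(C) q ⊃ Mq is the dual of axiom T; it is valid on a frame exactly when R is reflexive. R is not reflexive, so not valid.

none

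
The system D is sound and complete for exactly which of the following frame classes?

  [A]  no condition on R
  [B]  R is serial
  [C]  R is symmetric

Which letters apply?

(A) this class determines K, not D.
(B) D is sound and complete for exactly this class.
(C) this class determines KB, not D.

B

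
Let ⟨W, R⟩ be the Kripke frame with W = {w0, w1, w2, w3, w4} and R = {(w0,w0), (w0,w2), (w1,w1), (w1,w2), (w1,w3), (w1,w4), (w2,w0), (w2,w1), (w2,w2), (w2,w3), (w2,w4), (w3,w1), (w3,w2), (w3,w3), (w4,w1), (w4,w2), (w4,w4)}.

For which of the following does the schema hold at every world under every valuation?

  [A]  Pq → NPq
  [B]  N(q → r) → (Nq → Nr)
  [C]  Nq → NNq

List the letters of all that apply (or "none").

R is not transitive: w0 R w2 and w2 R w1 but not w0 R w1.
R is not euclidean: w1 R w3 and w1 R w4 but not w3 R w4.
(A) axiom 5: valid iff R is euclidean. R is not euclidean — not valid.
(B) N(q → r) → (Nq → Nr) is axiom K, valid on every Kripke frame — valid.
(C) Nq → NNq is axiom 4; it is valid on a frame exactly when R is transitive. R is not transitive, so not valid.

B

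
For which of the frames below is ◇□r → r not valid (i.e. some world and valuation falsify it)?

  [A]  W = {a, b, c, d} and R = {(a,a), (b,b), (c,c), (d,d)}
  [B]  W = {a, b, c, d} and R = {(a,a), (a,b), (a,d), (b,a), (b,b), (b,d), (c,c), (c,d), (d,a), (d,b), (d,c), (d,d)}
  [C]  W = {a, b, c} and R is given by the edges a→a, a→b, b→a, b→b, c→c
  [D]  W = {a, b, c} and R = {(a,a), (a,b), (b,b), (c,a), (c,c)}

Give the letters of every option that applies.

The schema ◇□r → r is the dual of axiom B; it is valid on a frame iff R is symmetric.
(A) R is symmetric (every R-edge is matched by its reverse), so the schema is valid here.
(B) R is symmetric (every R-edge is matched by its reverse), so the schema is valid here.
(C) R is symmetric (every R-edge is matched by its reverse), so the schema is valid here.
(D) R is not symmetric (a R b but not b R a), so the schema fails here.

D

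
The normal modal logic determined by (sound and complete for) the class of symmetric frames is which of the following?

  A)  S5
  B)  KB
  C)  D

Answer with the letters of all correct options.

(A) S5 is determined by the class of reflexive, symmetric, and transitive frames.
(B) KB is determined by exactly this class.
(C) D is determined by the class of serial frames.

B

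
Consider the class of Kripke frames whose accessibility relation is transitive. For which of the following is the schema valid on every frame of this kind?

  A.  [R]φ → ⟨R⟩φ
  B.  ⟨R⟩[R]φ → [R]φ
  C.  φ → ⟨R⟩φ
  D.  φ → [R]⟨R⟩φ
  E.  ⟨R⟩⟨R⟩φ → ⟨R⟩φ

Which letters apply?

(A) [R]φ → ⟨R⟩φ is axiom D, which corresponds to seriality. Such an R need not be serial — not valid.
(B) ⟨R⟩[R]φ → [R]φ (the dual of axiom 5) characterises the euclidean frames. Such an R need not be euclidean — not valid.
(C) φ → ⟨R⟩φ (the dual of axiom T) characterises the reflexive frames. Such an R need not be reflexive — not valid.
(D) φ → [R]⟨R⟩φ is axiom B; it is valid on a frame exactly when R is symmetric. Such an R need not be symmetric, so not valid.
(E) ⟨R⟩⟨R⟩φ → ⟨R⟩φ is the dual of axiom 4; it is valid on a frame exactly when R is transitive. Every such R is transitive, so valid.

E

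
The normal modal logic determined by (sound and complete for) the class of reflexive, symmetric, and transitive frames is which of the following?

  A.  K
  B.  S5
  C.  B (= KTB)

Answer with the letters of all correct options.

(A) K is determined by the class of arbitrary frames.
(B) S5 is determined by exactly this class.
(C) B (= KTB) is determined by the class of reflexive and symmetric frames.

B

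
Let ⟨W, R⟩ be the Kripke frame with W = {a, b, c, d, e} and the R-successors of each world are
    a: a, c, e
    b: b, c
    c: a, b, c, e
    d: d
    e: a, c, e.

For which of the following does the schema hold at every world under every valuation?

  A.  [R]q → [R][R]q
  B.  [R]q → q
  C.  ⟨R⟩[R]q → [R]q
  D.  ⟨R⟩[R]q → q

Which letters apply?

B, D

R is reflexive: each world relates to itself.
R is symmetric: every R-edge is matched by its reverse.
R is not transitive: a R c and c R b but not a R b.
R is not euclidean: c R a and c R b but not a R b.
(A) [R]q → [R][R]q (axiom 4) characterises the transitive frames. R is not transitive — not valid.
(B) axiom T: valid iff R is reflexive. R is reflexive — valid.
(C) ⟨R⟩[R]q → [R]q is the dual of axiom 5, which corresponds to the euclidean property. R is not euclidean — not valid.
(D) ⟨R⟩[R]q → q is the dual of axiom B; it is valid on a frame exactly when R is symmetric. R is symmetric, so valid.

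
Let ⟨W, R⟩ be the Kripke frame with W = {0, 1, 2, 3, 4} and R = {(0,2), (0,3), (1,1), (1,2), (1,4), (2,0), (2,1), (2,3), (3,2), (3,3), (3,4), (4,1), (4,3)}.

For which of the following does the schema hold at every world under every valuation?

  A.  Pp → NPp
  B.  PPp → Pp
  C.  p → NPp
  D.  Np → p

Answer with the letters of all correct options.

none

R is not reflexive: not 0 R 0.
R is not symmetric: 0 R 3 but not 3 R 0.
R is not transitive: 0 R 2 and 2 R 0 but not 0 R 0.
R is not euclidean: 1 R 2 and 1 R 4 but not 2 R 4.
(A) Pp → NPp (axiom 5) characterises the euclidean frames. R is not euclidean — not valid.
(B) the dual of axiom 4: valid iff R is transitive. R is not transitive — not valid.
(C) p → NPp is axiom B; it is valid on a frame exactly when R is symmetric. R is not symmetric, so not valid.
(D) Np → p is axiom T; it is valid on a frame exactly when R is reflexive. R is not reflexive, so not valid.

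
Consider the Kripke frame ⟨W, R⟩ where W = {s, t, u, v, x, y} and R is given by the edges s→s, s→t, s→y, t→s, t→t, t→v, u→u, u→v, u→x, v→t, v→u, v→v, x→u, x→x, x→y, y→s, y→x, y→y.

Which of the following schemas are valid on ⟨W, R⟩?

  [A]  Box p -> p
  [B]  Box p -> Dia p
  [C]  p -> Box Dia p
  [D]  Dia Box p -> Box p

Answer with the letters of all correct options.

R is reflexive: each world relates to itself.
R is symmetric: every R-edge is matched by its reverse.
R is not euclidean: s R t and s R y but not t R y.
R is serial: every world has an R-successor.
(A) Box p -> p (axiom T) characterises the reflexive frames. R is reflexive — valid.
(B) Box p -> Dia p (axiom D) characterises the serial frames. R is serial — valid.
(C) p -> Box Dia p (axiom B) characterises the symmetric frames. R is symmetric — valid.
(D) Dia Box p -> Box p is the dual of axiom 5, which corresponds to the euclidean property. R is not euclidean — not valid.

A, B, C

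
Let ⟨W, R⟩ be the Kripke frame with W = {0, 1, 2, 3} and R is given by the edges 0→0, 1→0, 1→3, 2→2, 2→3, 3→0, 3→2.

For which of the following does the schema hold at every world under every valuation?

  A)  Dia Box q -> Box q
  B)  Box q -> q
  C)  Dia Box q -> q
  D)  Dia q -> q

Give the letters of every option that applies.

R is not reflexive: not 1 R 1.
R is not symmetric: 1 R 0 but not 0 R 1.
R is not euclidean: 1 R 0 and 1 R 3 but not 0 R 3.
R is not a subset of the identity: 1 R 0 with 1 ≠ 0.
(A) Dia Box q -> Box q is the dual of axiom 5, which corresponds to the euclidean property. R is not euclidean — not valid.
(B) Box q -> q is axiom T; it is valid on a frame exactly when R is reflexive. R is not reflexive, so not valid.
(C) Dia Box q -> q (the dual of axiom B) characterises the symmetric frames. R is not symmetric — not valid.
(D) Dia q -> q (the converse of T) corresponds to R being a subset of the identity. Here R ⊄ identity, so not valid.

none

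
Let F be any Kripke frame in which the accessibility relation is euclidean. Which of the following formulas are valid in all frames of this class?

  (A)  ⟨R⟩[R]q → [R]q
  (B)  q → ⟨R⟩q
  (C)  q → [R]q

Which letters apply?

(A) ⟨R⟩[R]q → [R]q (the dual of axiom 5) characterises the euclidean frames. Every such R is euclidean — valid.
(B) the dual of axiom T: valid iff R is reflexive. Such an R need not be reflexive — not valid.
(C) q → [R]q (equivalent to ◇p→p) corresponds to R being a subset of the identity. Such an R need not be a subset of the identity, so not valid.

A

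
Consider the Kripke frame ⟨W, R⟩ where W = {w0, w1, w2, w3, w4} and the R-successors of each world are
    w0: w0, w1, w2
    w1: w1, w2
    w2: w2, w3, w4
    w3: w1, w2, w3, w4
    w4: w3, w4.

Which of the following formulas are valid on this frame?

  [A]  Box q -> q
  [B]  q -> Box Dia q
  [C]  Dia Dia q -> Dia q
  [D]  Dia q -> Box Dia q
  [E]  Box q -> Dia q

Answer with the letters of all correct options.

R is reflexive: each world relates to itself.
R is not symmetric: w0 R w1 but not w1 R w0.
R is not transitive: w0 R w2 and w2 R w3 but not w0 R w3.
R is not euclidean: w0 R w1 and w0 R w0 but not w1 R w0.
R is serial: every world has an R-successor.
(A) Box q -> q is axiom T; it is valid on a frame exactly when R is reflexive. R is reflexive, so valid.
(B) q -> Box Dia q is axiom B; it is valid on a frame exactly when R is symmetric. R is not symmetric, so not valid.
(C) Dia Dia q -> Dia q (the dual of axiom 4) characterises the transitive frames. R is not transitive — not valid.
(D) Dia q -> Box Dia q (axiom 5) characterises the euclidean frames. R is not euclidean — not valid.
(E) Box q -> Dia q is axiom D, which corresponds to seriality. R is serial — valid.

A, E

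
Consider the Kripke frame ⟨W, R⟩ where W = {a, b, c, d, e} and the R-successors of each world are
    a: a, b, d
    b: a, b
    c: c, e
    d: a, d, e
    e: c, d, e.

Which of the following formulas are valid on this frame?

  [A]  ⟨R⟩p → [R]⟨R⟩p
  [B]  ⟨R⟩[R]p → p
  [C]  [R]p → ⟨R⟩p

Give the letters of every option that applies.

B, C

R is symmetric: every R-edge is matched by its reverse.
R is not euclidean: a R b and a R d but not b R d.
R is serial: every world has an R-successor.
(A) ⟨R⟩p → [R]⟨R⟩p is axiom 5; it is valid on a frame exactly when R is euclidean. R is not euclidean, so not valid.
(B) ⟨R⟩[R]p → p (the dual of axiom B) characterises the symmetric frames. R is symmetric — valid.
(C) [R]p → ⟨R⟩p (axiom D) characterises the serial frames. R is serial — valid.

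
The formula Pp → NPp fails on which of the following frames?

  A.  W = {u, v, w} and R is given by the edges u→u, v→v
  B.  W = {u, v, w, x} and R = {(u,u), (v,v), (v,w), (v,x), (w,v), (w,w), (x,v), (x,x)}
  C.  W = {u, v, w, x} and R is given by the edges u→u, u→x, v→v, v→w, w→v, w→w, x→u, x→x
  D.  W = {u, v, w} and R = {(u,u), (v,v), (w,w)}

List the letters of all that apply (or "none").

B

The schema Pp → NPp is axiom 5; it is valid on a frame iff R is euclidean.
(A) R is euclidean (any two R-successors of the same world are R-related), so the schema is valid here.
(B) R is not euclidean (v R w and v R x but not w R x), so the schema fails here.
(C) R is euclidean (any two R-successors of the same world are R-related), so the schema is valid here.
(D) R is euclidean (any two R-successors of the same world are R-related), so the schema is valid here.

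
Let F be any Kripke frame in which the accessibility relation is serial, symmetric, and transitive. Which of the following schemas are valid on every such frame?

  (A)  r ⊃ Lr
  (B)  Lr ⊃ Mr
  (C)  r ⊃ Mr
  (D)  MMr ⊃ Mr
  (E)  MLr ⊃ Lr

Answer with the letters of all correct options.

B, C, D, E

A serial symmetric transitive relation is reflexive (take any v with uRv; symmetry gives vRu and transitivity gives uRu), hence an equivalence relation.
(A) r ⊃ Lr is valid only on frames where every R-edge is a self-loop. Such an R need not be a subset of the identity — not valid.
(B) Lr ⊃ Mr is axiom D, which corresponds to seriality. Every such R is serial — valid.
(C) r ⊃ Mr (the dual of axiom T) characterises the reflexive frames. Every such R is reflexive — valid.
(D) MMr ⊃ Mr is the dual of axiom 4; it is valid on a frame exactly when R is transitive. Every such R is transitive, so valid.
(E) the dual of axiom 5: valid iff R is euclidean. Every such R is euclidean — valid.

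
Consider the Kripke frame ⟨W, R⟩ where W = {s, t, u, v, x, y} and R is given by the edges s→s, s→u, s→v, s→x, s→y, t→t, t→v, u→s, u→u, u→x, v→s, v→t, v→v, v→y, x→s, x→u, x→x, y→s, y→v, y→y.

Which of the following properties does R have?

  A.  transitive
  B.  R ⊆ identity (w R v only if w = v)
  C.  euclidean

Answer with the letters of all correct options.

(A) not transitive: s R v and v R t but not s R t.
(B) not ⊆ identity: s R u with s ≠ u.
(C) not euclidean: s R u and s R v but not u R v.

none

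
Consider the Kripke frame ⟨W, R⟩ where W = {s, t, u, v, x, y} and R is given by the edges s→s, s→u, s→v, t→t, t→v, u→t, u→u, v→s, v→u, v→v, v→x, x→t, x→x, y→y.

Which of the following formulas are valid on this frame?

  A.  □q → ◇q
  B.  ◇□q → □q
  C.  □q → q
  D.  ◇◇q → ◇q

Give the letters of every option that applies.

A, C

R is reflexive: each world relates to itself.
R is not transitive: s R u and u R t but not s R t.
R is not euclidean: s R u and s R s but not u R s.
R is serial: every world has an R-successor.
(A) □q → ◇q (axiom D) characterises the serial frames. R is serial — valid.
(B) ◇□q → □q is the dual of axiom 5; it is valid on a frame exactly when R is euclidean. R is not euclidean, so not valid.
(C) □q → q is axiom T; it is valid on a frame exactly when R is reflexive. R is reflexive, so valid.
(D) ◇◇q → ◇q (the dual of axiom 4) characterises the transitive frames. R is not transitive — not valid.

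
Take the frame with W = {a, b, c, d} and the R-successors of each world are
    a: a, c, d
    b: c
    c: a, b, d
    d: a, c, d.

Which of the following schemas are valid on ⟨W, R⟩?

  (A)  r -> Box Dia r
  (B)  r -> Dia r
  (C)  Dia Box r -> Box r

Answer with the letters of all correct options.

A

R is not reflexive: not b R b.
R is symmetric: every R-edge is matched by its reverse.
R is not euclidean: c R a and c R b but not a R b.
(A) r -> Box Dia r is axiom B, which corresponds to symmetry. R is symmetric — valid.
(B) r -> Dia r (the dual of axiom T) characterises the reflexive frames. R is not reflexive — not valid.
(C) Dia Box r -> Box r is the dual of axiom 5; it is valid on a frame exactly when R is euclidean. R is not euclidean, so not valid.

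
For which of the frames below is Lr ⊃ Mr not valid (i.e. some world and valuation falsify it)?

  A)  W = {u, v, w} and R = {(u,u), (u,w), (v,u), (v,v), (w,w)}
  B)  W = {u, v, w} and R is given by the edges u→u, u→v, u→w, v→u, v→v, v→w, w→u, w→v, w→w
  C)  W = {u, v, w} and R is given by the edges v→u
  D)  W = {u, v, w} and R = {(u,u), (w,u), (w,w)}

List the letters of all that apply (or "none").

C, D

The schema Lr ⊃ Mr is axiom D; it is valid on a frame iff R is serial.
(A) R is serial (every world has an R-successor), so the schema is valid here.
(B) R is serial (every world has an R-successor), so the schema is valid here.
(C) R is not serial (u has no R-successor), so the schema fails here.
(D) R is not serial (v has no R-successor), so the schema fails here.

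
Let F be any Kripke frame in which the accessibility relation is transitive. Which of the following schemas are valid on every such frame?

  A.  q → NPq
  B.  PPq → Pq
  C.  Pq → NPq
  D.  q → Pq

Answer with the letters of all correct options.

B

(A) q → NPq is axiom B; it is valid on a frame exactly when R is symmetric. Such an R need not be symmetric, so not valid.
(B) the dual of axiom 4: valid iff R is transitive. Every such R is transitive — valid.
(C) axiom 5: valid iff R is euclidean. Such an R need not be euclidean — not valid.
(D) the dual of axiom T: valid iff R is reflexive. Such an R need not be reflexive — not valid.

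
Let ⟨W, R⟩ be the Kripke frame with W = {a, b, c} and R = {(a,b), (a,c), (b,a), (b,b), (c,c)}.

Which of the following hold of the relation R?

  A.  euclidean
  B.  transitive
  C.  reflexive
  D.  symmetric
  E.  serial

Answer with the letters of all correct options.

E

(A) not euclidean: a R b and a R c but not b R c.
(B) not transitive: a R b and b R a but not a R a.
(C) not reflexive: not a R a.
(D) not symmetric: a R c but not c R a.
(E) serial: every world has an R-successor.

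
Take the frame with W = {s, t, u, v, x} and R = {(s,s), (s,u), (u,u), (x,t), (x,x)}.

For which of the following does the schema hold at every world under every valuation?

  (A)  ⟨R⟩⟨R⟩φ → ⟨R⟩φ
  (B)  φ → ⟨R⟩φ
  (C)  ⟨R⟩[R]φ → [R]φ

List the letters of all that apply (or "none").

A

R is not reflexive: not t R t.
R is transitive: R is closed under composition.
R is not euclidean: s R u and s R s but not u R s.
(A) the dual of axiom 4: valid iff R is transitive. R is transitive — valid.
(B) φ → ⟨R⟩φ (the dual of axiom T) characterises the reflexive frames. R is not reflexive — not valid.
(C) ⟨R⟩[R]φ → [R]φ (the dual of axiom 5) characterises the euclidean frames. R is not euclidean — not valid.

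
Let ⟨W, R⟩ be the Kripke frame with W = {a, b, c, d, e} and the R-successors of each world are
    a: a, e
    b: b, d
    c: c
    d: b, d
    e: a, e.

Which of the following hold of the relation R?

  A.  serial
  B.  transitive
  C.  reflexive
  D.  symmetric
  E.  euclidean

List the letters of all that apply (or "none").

A, B, C, D, E

(A) serial: every world has an R-successor.
(B) transitive: R is closed under composition.
(C) reflexive: each world relates to itself.
(D) symmetric: every R-edge is matched by its reverse.
(E) euclidean: any two R-successors of the same world are R-related.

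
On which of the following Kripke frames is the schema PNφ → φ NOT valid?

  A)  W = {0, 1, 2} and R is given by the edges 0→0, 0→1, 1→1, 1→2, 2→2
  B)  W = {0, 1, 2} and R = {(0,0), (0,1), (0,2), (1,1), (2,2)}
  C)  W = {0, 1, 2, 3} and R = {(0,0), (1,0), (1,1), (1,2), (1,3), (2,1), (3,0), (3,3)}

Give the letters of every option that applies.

The schema PNφ → φ is the dual of axiom B; it is valid on a frame iff R is symmetric.
(A) R is not symmetric (0 R 1 but not 1 R 0), so the schema fails here.
(B) R is not symmetric (0 R 1 but not 1 R 0), so the schema fails here.
(C) R is not symmetric (1 R 0 but not 0 R 1), so the schema fails here.

A, B, C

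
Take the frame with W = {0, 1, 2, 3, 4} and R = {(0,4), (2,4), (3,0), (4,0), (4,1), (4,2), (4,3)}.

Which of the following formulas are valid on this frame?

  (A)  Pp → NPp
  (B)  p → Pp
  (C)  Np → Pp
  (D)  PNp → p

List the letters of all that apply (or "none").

none

R is not reflexive: not 0 R 0.
R is not symmetric: 3 R 0 but not 0 R 3.
R is not euclidean: 4 R 0 and 4 R 1 but not 0 R 1.
R is not serial: 1 has no R-successor.
(A) Pp → NPp is axiom 5; it is valid on a frame exactly when R is euclidean. R is not euclidean, so not valid.
(B) p → Pp is the dual of axiom T; it is valid on a frame exactly when R is reflexive. R is not reflexive, so not valid.
(C) axiom D: valid iff R is serial. R is not serial — not valid.
(D) PNp → p is the dual of axiom B; it is valid on a frame exactly when R is symmetric. R is not symmetric, so not valid.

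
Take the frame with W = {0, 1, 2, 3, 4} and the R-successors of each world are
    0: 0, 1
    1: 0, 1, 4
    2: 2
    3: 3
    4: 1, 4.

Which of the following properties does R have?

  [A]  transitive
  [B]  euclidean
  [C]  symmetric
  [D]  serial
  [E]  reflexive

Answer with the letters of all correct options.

C, D, E

(A) not transitive: 0 R 1 and 1 R 4 but not 0 R 4.
(B) not euclidean: 1 R 0 and 1 R 4 but not 0 R 4.
(C) symmetric: every R-edge is matched by its reverse.
(D) serial: every world has an R-successor.
(E) reflexive: each world relates to itself.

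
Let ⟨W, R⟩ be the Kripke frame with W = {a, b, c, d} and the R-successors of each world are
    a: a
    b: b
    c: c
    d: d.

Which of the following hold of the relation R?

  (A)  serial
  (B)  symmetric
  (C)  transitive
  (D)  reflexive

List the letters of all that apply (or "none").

(A) serial: every world has an R-successor.
(B) symmetric: every R-edge is matched by its reverse.
(C) transitive: R is closed under composition.
(D) reflexive: each world relates to itself.

A, B, C, D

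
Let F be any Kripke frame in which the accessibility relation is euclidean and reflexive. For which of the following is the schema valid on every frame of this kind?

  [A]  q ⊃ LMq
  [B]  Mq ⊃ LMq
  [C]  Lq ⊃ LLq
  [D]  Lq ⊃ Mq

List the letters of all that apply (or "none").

A reflexive euclidean relation is also symmetric (from wRw and wRv the euclidean condition gives vRw) and hence transitive; it is an equivalence relation.
(A) axiom B: valid iff R is symmetric. Every such R is symmetric — valid.
(B) Mq ⊃ LMq (axiom 5) characterises the euclidean frames. Every such R is euclidean — valid.
(C) Lq ⊃ LLq is axiom 4, which corresponds to transitivity. Every such R is transitive — valid.
(D) Lq ⊃ Mq is axiom D; it is valid on a frame exactly when R is serial. Every such R is serial, so valid.

A, B, C, D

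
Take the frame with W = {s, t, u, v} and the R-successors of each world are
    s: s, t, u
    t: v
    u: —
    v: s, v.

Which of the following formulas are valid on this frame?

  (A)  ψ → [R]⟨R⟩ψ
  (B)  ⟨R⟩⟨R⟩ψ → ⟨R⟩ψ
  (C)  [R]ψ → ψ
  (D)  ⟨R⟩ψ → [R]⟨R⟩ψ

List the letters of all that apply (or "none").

R is not reflexive: not t R t.
R is not symmetric: s R t but not t R s.
R is not transitive: s R t and t R v but not s R v.
R is not euclidean: s R t and s R s but not t R s.
(A) ψ → [R]⟨R⟩ψ is axiom B; it is valid on a frame exactly when R is symmetric. R is not symmetric, so not valid.
(B) ⟨R⟩⟨R⟩ψ → ⟨R⟩ψ (the dual of axiom 4) characterises the transitive frames. R is not transitive — not valid.
(C) axiom T: valid iff R is reflexive. R is not reflexive — not valid.
(D) ⟨R⟩ψ → [R]⟨R⟩ψ is axiom 5, which corresponds to the euclidean property. R is not euclidean — not valid.

none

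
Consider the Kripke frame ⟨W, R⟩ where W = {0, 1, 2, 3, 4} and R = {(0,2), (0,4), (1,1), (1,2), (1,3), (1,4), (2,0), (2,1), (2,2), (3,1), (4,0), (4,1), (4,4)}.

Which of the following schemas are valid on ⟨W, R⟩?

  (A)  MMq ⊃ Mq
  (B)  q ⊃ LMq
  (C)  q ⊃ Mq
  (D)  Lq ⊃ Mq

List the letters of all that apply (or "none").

R is not reflexive: not 0 R 0.
R is symmetric: every R-edge is matched by its reverse.
R is not transitive: 0 R 2 and 2 R 0 but not 0 R 0.
R is serial: every world has an R-successor.
(A) MMq ⊃ Mq is the dual of axiom 4; it is valid on a frame exactly when R is transitive. R is not transitive, so not valid.
(B) q ⊃ LMq (axiom B) characterises the symmetric frames. R is symmetric — valid.
(C) q ⊃ Mq is the dual of axiom T; it is valid on a frame exactly when R is reflexive. R is not reflexive, so not valid.
(D) Lq ⊃ Mq (axiom D) characterises the serial frames. R is serial — valid.

B, D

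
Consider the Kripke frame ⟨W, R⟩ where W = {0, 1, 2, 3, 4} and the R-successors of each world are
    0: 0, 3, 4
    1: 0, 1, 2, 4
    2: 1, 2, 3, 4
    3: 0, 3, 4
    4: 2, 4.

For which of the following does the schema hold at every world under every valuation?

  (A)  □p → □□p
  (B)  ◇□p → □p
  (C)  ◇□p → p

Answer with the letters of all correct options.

R is not symmetric: 0 R 4 but not 4 R 0.
R is not transitive: 0 R 4 and 4 R 2 but not 0 R 2.
R is not euclidean: 0 R 4 and 0 R 0 but not 4 R 0.
(A) □p → □□p is axiom 4; it is valid on a frame exactly when R is transitive. R is not transitive, so not valid.
(B) ◇□p → □p (the dual of axiom 5) characterises the euclidean frames. R is not euclidean — not valid.
(C) ◇□p → p is the dual of axiom B, which corresponds to symmetry. R is not symmetric — not valid.

none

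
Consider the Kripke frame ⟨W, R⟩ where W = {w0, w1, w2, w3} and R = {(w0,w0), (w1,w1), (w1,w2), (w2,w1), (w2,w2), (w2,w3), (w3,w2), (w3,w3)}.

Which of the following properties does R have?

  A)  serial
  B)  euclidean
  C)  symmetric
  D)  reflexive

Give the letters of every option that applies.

(A) serial: every world has an R-successor.
(B) not euclidean: w2 R w1 and w2 R w3 but not w1 R w3.
(C) symmetric: every R-edge is matched by its reverse.
(D) reflexive: each world relates to itself.

A, C, D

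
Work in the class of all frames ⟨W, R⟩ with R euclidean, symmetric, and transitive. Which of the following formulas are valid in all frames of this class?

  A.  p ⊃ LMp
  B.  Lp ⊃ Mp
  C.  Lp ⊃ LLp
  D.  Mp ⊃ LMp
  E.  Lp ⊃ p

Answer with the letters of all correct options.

A, C, D

(A) p ⊃ LMp is axiom B, which corresponds to symmetry. Every such R is symmetric — valid.
(B) Lp ⊃ Mp (axiom D) characterises the serial frames. Such an R need not be serial — not valid.
(C) axiom 4: valid iff R is transitive. Every such R is transitive — valid.
(D) axiom 5: valid iff R is euclidean. Every such R is euclidean — valid.
(E) Lp ⊃ p (axiom T) characterises the reflexive frames. Such an R need not be reflexive — not valid.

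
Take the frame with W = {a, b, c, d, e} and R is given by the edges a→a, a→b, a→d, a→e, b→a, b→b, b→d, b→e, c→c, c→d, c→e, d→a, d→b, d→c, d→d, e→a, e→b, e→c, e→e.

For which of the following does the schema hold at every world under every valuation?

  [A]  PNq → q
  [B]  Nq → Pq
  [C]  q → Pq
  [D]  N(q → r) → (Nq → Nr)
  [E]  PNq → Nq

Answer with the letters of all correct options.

A, B, C, D

R is reflexive: each world relates to itself.
R is symmetric: every R-edge is matched by its reverse.
R is not euclidean: a R d and a R e but not d R e.
R is serial: every world has an R-successor.
(A) PNq → q is the dual of axiom B; it is valid on a frame exactly when R is symmetric. R is symmetric, so valid.
(B) Nq → Pq is axiom D; it is valid on a frame exactly when R is serial. R is serial, so valid.
(C) q → Pq (the dual of axiom T) characterises the reflexive frames. R is reflexive — valid.
(D) N(q → r) → (Nq → Nr) is axiom K, valid on every Kripke frame — valid.
(E) PNq → Nq is the dual of axiom 5; it is valid on a frame exactly when R is euclidean. R is not euclidean, so not valid.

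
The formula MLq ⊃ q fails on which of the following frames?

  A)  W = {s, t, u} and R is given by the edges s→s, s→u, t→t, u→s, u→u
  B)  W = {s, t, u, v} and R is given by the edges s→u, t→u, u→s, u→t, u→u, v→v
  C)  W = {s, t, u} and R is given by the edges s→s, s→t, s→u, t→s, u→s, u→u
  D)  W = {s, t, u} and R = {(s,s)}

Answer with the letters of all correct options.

The schema MLq ⊃ q is the dual of axiom B; it is valid on a frame iff R is symmetric.
(A) R is symmetric (every R-edge is matched by its reverse), so the schema is valid here.
(B) R is symmetric (every R-edge is matched by its reverse), so the schema is valid here.
(C) R is symmetric (every R-edge is matched by its reverse), so the schema is valid here.
(D) R is symmetric (every R-edge is matched by its reverse), so the schema is valid here.

none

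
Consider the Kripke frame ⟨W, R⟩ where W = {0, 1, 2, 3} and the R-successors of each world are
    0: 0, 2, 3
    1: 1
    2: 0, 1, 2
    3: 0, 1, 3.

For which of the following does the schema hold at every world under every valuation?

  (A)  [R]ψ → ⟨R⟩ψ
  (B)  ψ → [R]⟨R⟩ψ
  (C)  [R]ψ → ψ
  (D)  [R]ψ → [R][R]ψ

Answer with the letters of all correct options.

R is reflexive: each world relates to itself.
R is not symmetric: 2 R 1 but not 1 R 2.
R is not transitive: 0 R 2 and 2 R 1 but not 0 R 1.
R is serial: every world has an R-successor.
(A) [R]ψ → ⟨R⟩ψ is axiom D, which corresponds to seriality. R is serial — valid.
(B) axiom B: valid iff R is symmetric. R is not symmetric — not valid.
(C) [R]ψ → ψ is axiom T, which corresponds to reflexivity. R is reflexive — valid.
(D) [R]ψ → [R][R]ψ is axiom 4; it is valid on a frame exactly when R is transitive. R is not transitive, so not valid.

A, C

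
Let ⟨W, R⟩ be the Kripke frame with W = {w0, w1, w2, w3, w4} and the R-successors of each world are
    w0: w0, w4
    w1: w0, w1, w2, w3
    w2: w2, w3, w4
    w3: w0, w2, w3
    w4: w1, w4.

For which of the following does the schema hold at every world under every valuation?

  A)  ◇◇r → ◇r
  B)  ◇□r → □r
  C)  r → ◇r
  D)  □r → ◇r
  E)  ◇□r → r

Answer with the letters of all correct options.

C, D

R is reflexive: each world relates to itself.
R is not symmetric: w0 R w4 but not w4 R w0.
R is not transitive: w0 R w4 and w4 R w1 but not w0 R w1.
R is not euclidean: w0 R w4 and w0 R w0 but not w4 R w0.
R is serial: every world has an R-successor.
(A) ◇◇r → ◇r (the dual of axiom 4) characterises the transitive frames. R is not transitive — not valid.
(B) ◇□r → □r is the dual of axiom 5, which corresponds to the euclidean property. R is not euclidean — not valid.
(C) r → ◇r is the dual of axiom T, which corresponds to reflexivity. R is reflexive — valid.
(D) axiom D: valid iff R is serial. R is serial — valid.
(E) ◇□r → r is the dual of axiom B, which corresponds to symmetry. R is not symmetric — not valid.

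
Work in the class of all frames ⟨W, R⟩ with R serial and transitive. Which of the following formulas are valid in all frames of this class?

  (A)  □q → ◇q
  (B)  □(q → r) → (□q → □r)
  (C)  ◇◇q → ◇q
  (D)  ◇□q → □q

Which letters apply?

A, B, C

(A) □q → ◇q is axiom D; it is valid on a frame exactly when R is serial. Every such R is serial, so valid.
(B) □(q → r) → (□q → □r) is the K axiom; it holds on all frames — valid.
(C) ◇◇q → ◇q is the dual of axiom 4, which corresponds to transitivity. Every such R is transitive — valid.
(D) ◇□q → □q is the dual of axiom 5; it is valid on a frame exactly when R is euclidean. Such an R need not be euclidean, so not valid.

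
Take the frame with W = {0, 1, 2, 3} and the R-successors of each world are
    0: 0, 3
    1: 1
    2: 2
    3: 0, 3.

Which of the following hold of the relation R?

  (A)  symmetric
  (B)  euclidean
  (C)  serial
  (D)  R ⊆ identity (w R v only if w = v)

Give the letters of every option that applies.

A, B, C

(A) symmetric: every R-edge is matched by its reverse.
(B) euclidean: any two R-successors of the same world are R-related.
(C) serial: every world has an R-successor.
(D) not ⊆ identity: 0 R 3 with 0 ≠ 3.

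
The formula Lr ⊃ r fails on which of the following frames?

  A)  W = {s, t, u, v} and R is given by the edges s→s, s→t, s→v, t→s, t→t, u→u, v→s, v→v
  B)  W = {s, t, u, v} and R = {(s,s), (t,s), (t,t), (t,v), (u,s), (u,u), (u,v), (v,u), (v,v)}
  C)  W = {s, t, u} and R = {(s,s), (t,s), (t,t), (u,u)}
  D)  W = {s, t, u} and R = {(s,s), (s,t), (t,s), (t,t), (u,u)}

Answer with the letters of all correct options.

The schema Lr ⊃ r is axiom T; it is valid on a frame iff R is reflexive.
(A) R is reflexive (each world relates to itself), so the schema is valid here.
(B) R is reflexive (each world relates to itself), so the schema is valid here.
(C) R is reflexive (each world relates to itself), so the schema is valid here.
(D) R is reflexive (each world relates to itself), so the schema is valid here.

none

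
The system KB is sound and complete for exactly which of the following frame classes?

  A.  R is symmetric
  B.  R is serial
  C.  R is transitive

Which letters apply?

A

(A) KB is sound and complete for exactly this class.
(B) this class determines D, not KB.
(C) this class determines K4, not KB.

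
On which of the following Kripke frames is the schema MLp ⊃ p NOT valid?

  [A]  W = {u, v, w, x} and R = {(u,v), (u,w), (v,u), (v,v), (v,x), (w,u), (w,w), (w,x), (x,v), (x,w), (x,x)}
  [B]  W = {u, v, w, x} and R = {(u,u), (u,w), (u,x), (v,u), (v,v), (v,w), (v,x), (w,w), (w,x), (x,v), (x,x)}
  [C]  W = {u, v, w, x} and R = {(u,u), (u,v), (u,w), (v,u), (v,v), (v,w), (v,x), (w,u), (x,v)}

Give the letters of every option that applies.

The schema MLp ⊃ p is the dual of axiom B; it is valid on a frame iff R is symmetric.
(A) R is symmetric (every R-edge is matched by its reverse), so the schema is valid here.
(B) R is not symmetric (u R w but not w R u), so the schema fails here.
(C) R is not symmetric (v R w but not w R v), so the schema fails here.

B, C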